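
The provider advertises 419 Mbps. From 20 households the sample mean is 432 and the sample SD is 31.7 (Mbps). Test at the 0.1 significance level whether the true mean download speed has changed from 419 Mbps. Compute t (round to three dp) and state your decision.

t = 1.834; reject H0

H0: μ = 419; H1: μ ≠ 419 (one-sample t-test, two-sided).
t = (x̄ − μ₀)/(s/√n) = (432 − 419)/(31.7/√20) = 1.834
df = n − 1 = 19
Two-sided p-value ≈ 0.0824
Since p ≈ 0.0824 < α = 0.1, reject H0; the data support H1.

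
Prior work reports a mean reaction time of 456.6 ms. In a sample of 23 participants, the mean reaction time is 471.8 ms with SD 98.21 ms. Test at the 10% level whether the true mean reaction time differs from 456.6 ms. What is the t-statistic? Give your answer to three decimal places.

0.742

H0: μ = 456.6; H1: μ ≠ 456.6 (one-sample t-test, two-sided).
t = (x̄ − μ₀)/(s/√n) = (471.8 − 456.6)/(98.21/√23) = 0.742
df = n − 1 = 22
Two-sided p-value ≈ 0.466
Since p ≈ 0.466 > α = 0.1, fail to reject H0; the evidence is not statistically significant.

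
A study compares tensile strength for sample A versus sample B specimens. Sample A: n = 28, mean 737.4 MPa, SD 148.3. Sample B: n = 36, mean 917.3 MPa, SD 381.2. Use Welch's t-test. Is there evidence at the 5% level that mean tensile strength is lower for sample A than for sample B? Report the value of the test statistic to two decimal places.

-2.59

Let group 1 = sample A, group 2 = sample B. H0: μ_1 = μ_2; H1: μ_1 < μ_2 (Welch's two-sample t-test, left-tailed).
t = (x̄_1 − x̄_2)/√(s_1²/n_1 + s_2²/n_2) = (737.4 − 917.3)/√(148.3²/28 + 381.2²/36) = -2.59
Welch–Satterthwaite df ≈ 47.61
p-value = P(T ≤ -2.59) ≈ 0.0063
Since p ≈ 0.0063 < α = 0.05, reject H0; the data support H1.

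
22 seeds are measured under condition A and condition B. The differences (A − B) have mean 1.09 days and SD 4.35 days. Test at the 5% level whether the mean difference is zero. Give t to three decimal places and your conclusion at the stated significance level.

H0: μ_d = 0; H1: μ_d ≠ 0 (paired t-test on the differences, two-sided).
t = d̄/(s_d/√n) = 1.09/(4.35/√22) = 1.175
df = n − 1 = 21
Two-sided p-value ≈ 0.2530
Since p ≈ 0.2530 > α = 0.05, fail to reject H0; the evidence is not statistically significant.

t = 1.175; fail to reject H0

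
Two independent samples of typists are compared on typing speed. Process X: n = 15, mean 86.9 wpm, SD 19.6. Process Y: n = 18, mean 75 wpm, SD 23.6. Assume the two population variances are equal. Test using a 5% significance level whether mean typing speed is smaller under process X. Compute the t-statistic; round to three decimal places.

Let group 1 = process X, group 2 = process Y. H0: μ_1 = μ_2; H1: μ_1 < μ_2 (two-sample pooled-variance t-test, left-tailed).
s_p² = [(15−1)·19.6² + (18−1)·23.6²]/(15+18−2) = 478.921
t = (86.9 − 75)/√[478.921·(1/15 + 1/18)] = 1.555
df = n₁ + n₂ − 2 = 31
p-value = P(T ≤ 1.555) ≈ 0.9350
Since p ≈ 0.9350 > α = 0.05, fail to reject H0; the evidence is not statistically significant.

1.555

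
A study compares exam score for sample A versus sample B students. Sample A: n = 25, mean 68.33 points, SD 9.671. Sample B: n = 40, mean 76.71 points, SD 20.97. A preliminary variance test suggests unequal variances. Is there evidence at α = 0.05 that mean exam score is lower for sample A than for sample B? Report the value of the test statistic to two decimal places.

-2.18

Let group 1 = sample A, group 2 = sample B. H0: μ_1 = μ_2; H1: μ_1 < μ_2 (Welch's two-sample t-test, left-tailed).
t = (x̄_1 − x̄_2)/√(s_1²/n_1 + s_2²/n_2) = (68.33 − 76.71)/√(9.671²/25 + 20.97²/40) = -2.18
Welch–Satterthwaite df ≈ 58.96
p-value = P(T ≤ -2.18) ≈ 0.0165
Since p ≈ 0.0165 < α = 0.05, reject H0; the evidence is statistically significant.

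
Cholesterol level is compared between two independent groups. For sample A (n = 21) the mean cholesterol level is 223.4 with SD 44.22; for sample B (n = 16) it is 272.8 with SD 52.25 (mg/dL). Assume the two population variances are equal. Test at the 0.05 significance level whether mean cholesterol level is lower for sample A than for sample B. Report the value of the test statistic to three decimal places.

Let group 1 = sample A, group 2 = sample B. H0: μ_1 = μ_2; H1: μ_1 < μ_2 (two-sample pooled-variance t-test, left-tailed).
s_p² = [(21−1)·44.22² + (16−1)·52.25²]/(21+16−2) = 2287.4
t = (223.4 − 272.8)/√[2287.4·(1/21 + 1/16)] = -3.113
df = n₁ + n₂ − 2 = 35
p-value = P(T ≤ -3.113) ≈ 0.0018
Since p ≈ 0.0018 < α = 0.05, reject H0; the data support H1.

-3.113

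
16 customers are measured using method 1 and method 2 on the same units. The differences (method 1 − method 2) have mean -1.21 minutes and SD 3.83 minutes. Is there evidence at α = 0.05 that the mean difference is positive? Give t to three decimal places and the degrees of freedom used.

H0: μ_d = 0; H1: μ_d > 0 (paired t-test on the differences, right-tailed).
t = d̄/(s_d/√n) = -1.21/(3.83/√16) = -1.264
df = n − 1 = 15
p-value = P(T ≥ -1.264) ≈ 0.8872
Since p ≈ 0.8872 > α = 0.05, fail to reject H0; the data do not provide sufficient evidence against H0.

t = -1.264, df = 15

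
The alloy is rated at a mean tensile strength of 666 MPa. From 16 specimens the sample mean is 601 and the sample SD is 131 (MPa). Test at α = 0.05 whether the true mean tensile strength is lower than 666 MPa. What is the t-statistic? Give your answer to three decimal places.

-1.985

H0: μ = 666; H1: μ < 666 (one-sample t-test, left-tailed).
t = (x̄ − μ₀)/(s/√n) = (601 − 666)/(131/√16) = -1.985
df = n − 1 = 15
p-value = P(T ≤ -1.985) ≈ 0.033
Since p ≈ 0.033 < α = 0.05, reject H0; the evidence is statistically significant.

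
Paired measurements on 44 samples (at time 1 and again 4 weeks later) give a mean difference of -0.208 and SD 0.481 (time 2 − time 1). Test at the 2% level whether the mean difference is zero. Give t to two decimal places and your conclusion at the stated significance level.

H0: μ_d = 0; H1: μ_d ≠ 0 (paired t-test on the differences, two-sided).
t = d̄/(s_d/√n) = -0.208/(0.481/√44) = -2.87
df = n − 1 = 43
Two-sided p-value ≈ 0.006
Since p ≈ 0.006 < α = 0.02, reject H0; the data support H1.

t = -2.87; reject H0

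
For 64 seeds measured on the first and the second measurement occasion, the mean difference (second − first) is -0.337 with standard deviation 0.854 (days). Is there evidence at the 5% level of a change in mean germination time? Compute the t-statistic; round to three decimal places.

H0: μ_d = 0; H1: μ_d ≠ 0 (paired t-test on the differences, two-sided).
t = d̄/(s_d/√n) = -0.337/(0.854/√64) = -3.157
df = n − 1 = 63
Two-sided p-value ≈ 0.002
Since p ≈ 0.002 < α = 0.05, reject H0; the data support H1.

-3.157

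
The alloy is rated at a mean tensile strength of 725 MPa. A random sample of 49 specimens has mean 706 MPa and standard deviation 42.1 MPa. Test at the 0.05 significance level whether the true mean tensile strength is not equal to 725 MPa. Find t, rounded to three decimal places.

-3.159

H0: μ = 725; H1: μ ≠ 725 (one-sample t-test, two-sided).
t = (x̄ − μ₀)/(s/√n) = (706 − 725)/(42.1/√49) = -3.159
df = n − 1 = 48
Two-sided p-value ≈ 0.003
Since p ≈ 0.003 < α = 0.05, reject H0; the data support H1.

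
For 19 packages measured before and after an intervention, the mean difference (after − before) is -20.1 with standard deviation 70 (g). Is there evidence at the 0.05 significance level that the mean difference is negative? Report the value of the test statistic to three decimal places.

H0: μ_d = 0; H1: μ_d < 0 (paired t-test on the differences, left-tailed).
t = d̄/(s_d/√n) = -20.1/(70/√19) = -1.252
df = n − 1 = 18
p-value = P(T ≤ -1.252) ≈ 0.1134
Since p ≈ 0.1134 > α = 0.05, fail to reject H0; the data do not provide sufficient evidence against H0.

-1.252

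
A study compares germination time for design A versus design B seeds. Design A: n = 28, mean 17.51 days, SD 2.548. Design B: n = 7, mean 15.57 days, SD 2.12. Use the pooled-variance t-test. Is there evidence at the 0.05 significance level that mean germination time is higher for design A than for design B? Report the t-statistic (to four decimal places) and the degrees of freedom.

t = 1.8544, df = 33

Let group 1 = design A, group 2 = design B. H0: μ_1 = μ_2; H1: μ_1 > μ_2 (two-sample pooled-variance t-test, right-tailed).
s_p² = [(28−1)·2.548² + (7−1)·2.12²]/(28+7−2) = 6.12905
t = (17.51 − 15.57)/√[6.12905·(1/28 + 1/7)] = 1.8544
df = n₁ + n₂ − 2 = 33
p-value = P(T ≥ 1.8544) ≈ 0.0363
Since p ≈ 0.0363 < α = 0.05, reject H0; the evidence is statistically significant.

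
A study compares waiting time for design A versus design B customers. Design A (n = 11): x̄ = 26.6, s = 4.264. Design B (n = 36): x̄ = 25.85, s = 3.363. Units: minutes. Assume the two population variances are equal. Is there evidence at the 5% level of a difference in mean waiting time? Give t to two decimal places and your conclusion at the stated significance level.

Let group 1 = design A, group 2 = design B. H0: μ_1 = μ_2; H1: μ_1 ≠ μ_2 (two-sample pooled-variance t-test, two-sided).
s_p² = [(11−1)·4.264² + (36−1)·3.363²]/(11+36−2) = 12.8369
t = (26.6 − 25.85)/√[12.8369·(1/11 + 1/36)] = 0.61
df = n₁ + n₂ − 2 = 45
Two-sided p-value ≈ 0.5465
Since p ≈ 0.5465 > α = 0.05, fail to reject H0; the data do not provide sufficient evidence against H0.

t = 0.61; fail to reject H0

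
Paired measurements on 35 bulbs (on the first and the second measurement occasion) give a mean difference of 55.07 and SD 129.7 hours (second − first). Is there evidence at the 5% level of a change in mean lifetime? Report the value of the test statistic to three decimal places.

2.512

H0: μ_d = 0; H1: μ_d ≠ 0 (paired t-test on the differences, two-sided).
t = d̄/(s_d/√n) = 55.07/(129.7/√35) = 2.512
df = n − 1 = 34
Two-sided p-value ≈ 0.017
Since p ≈ 0.017 < α = 0.05, reject H0; the data support H1.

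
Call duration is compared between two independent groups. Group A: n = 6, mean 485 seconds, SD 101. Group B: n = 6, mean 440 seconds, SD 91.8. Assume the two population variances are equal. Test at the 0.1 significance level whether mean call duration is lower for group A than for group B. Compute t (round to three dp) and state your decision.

Let group 1 = group A, group 2 = group B. H0: μ_1 = μ_2; H1: μ_1 < μ_2 (two-sample pooled-variance t-test, left-tailed).
s_p² = [(6−1)·101² + (6−1)·91.8²]/(6+6−2) = 9314.12
t = (485 − 440)/√[9314.12·(1/6 + 1/6)] = 0.808
df = n₁ + n₂ − 2 = 10
p-value = P(T ≤ 0.808) ≈ 0.781
Since p ≈ 0.781 > α = 0.1, fail to reject H0; the data do not provide sufficient evidence against H0.

t = 0.808; fail to reject H0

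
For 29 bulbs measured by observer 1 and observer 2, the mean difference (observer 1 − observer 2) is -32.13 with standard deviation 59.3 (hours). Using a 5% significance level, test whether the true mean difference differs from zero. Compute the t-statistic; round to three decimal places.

-2.918

H0: μ_d = 0; H1: μ_d ≠ 0 (paired t-test on the differences, two-sided).
t = d̄/(s_d/√n) = -32.13/(59.3/√29) = -2.918
df = n − 1 = 28
Two-sided p-value ≈ 0.007
Since p ≈ 0.007 < α = 0.05, reject H0; the evidence is statistically significant.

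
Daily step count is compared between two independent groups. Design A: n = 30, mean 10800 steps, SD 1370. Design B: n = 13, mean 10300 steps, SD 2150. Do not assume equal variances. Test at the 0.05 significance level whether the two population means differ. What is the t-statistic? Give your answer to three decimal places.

Let group 1 = design A, group 2 = design B. H0: μ_1 = μ_2; H1: μ_1 ≠ μ_2 (Welch's two-sample t-test, two-sided).
t = (x̄_1 − x̄_2)/√(s_1²/n_1 + s_2²/n_2) = (10800 − 10300)/√(1370²/30 + 2150²/13) = 0.773
Welch–Satterthwaite df ≈ 16.38
Two-sided p-value ≈ 0.450
Since p ≈ 0.450 > α = 0.05, fail to reject H0; the data do not provide sufficient evidence against H0.

0.773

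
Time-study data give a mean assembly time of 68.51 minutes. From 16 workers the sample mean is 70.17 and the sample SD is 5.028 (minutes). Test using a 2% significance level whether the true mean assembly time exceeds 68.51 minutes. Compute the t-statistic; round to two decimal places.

H0: μ = 68.51; H1: μ > 68.51 (one-sample t-test, right-tailed).
t = (x̄ − μ₀)/(s/√n) = (70.17 − 68.51)/(5.028/√16) = 1.32
df = n − 1 = 15
p-value = P(T ≥ 1.32) ≈ 0.103
Since p ≈ 0.103 > α = 0.02, fail to reject H0; the data do not provide sufficient evidence against H0.

1.32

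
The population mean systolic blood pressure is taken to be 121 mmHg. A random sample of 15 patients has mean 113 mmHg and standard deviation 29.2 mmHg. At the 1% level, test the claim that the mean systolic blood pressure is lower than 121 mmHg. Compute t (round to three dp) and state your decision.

t = -1.061; fail to reject H0

H0: μ = 121; H1: μ < 121 (one-sample t-test, left-tailed).
t = (x̄ − μ₀)/(s/√n) = (113 − 121)/(29.2/√15) = -1.061
df = n − 1 = 14
p-value = P(T ≤ -1.061) ≈ 0.1533
Since p ≈ 0.1533 > α = 0.01, fail to reject H0; the data do not provide sufficient evidence against H0.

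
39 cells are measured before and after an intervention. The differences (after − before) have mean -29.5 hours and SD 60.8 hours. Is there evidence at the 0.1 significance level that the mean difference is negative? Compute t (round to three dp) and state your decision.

t = -3.030; reject H0

H0: μ_d = 0; H1: μ_d < 0 (paired t-test on the differences, left-tailed).
t = d̄/(s_d/√n) = -29.5/(60.8/√39) = -3.030
df = n − 1 = 38
p-value = P(T ≤ -3.030) ≈ 0.002
Since p ≈ 0.002 < α = 0.1, reject H0; the data support H1.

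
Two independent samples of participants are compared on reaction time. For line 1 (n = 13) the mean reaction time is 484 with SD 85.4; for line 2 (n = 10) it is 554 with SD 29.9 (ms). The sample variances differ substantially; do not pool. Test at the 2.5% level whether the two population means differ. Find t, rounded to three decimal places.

-2.745

Let group 1 = line 1, group 2 = line 2. H0: μ_1 = μ_2; H1: μ_1 ≠ μ_2 (Welch's two-sample t-test, two-sided).
t = (x̄_1 − x̄_2)/√(s_1²/n_1 + s_2²/n_2) = (484 − 554)/√(85.4²/13 + 29.9²/10) = -2.745
Welch–Satterthwaite df ≈ 15.60
Two-sided p-value ≈ 0.0146
Since p ≈ 0.0146 < α = 0.025, reject H0; the evidence is statistically significant.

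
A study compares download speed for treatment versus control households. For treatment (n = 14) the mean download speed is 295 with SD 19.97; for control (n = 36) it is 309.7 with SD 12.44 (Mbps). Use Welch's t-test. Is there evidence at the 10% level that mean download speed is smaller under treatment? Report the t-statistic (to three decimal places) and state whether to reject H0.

t = -2.567; reject H0

Let group 1 = treatment, group 2 = control. H0: μ_1 = μ_2; H1: μ_1 < μ_2 (Welch's two-sample t-test, left-tailed).
t = (x̄_1 − x̄_2)/√(s_1²/n_1 + s_2²/n_2) = (295 − 309.7)/√(19.97²/14 + 12.44²/36) = -2.567
Welch–Satterthwaite df ≈ 17.08
p-value = P(T ≤ -2.567) ≈ 0.010
Since p ≈ 0.010 < α = 0.1, reject H0; the evidence is statistically significant.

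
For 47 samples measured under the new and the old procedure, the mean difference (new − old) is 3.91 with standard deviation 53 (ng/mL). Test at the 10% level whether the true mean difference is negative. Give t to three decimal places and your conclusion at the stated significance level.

t = 0.506; fail to reject H0

H0: μ_d = 0; H1: μ_d < 0 (paired t-test on the differences, left-tailed).
t = d̄/(s_d/√n) = 3.91/(53/√47) = 0.506
df = n − 1 = 46
p-value = P(T ≤ 0.506) ≈ 0.692
Since p ≈ 0.692 > α = 0.1, fail to reject H0; the data do not provide sufficient evidence against H0.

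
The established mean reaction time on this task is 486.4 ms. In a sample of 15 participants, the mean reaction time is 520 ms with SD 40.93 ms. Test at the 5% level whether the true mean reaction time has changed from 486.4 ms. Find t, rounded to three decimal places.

H0: μ = 486.4; H1: μ ≠ 486.4 (one-sample t-test, two-sided).
t = (x̄ − μ₀)/(s/√n) = (520 − 486.4)/(40.93/√15) = 3.179
df = n − 1 = 14
Two-sided p-value ≈ 0.007
Since p ≈ 0.007 < α = 0.05, reject H0; the evidence is statistically significant.

3.179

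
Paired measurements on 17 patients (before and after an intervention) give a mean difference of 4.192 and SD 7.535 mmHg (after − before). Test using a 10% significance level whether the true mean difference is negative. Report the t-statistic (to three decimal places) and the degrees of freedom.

t = 2.294, df = 16

H0: μ_d = 0; H1: μ_d < 0 (paired t-test on the differences, left-tailed).
t = d̄/(s_d/√n) = 4.192/(7.535/√17) = 2.294
df = n − 1 = 16
p-value = P(T ≤ 2.294) ≈ 0.982
Since p ≈ 0.982 > α = 0.1, fail to reject H0; the evidence is not statistically significant.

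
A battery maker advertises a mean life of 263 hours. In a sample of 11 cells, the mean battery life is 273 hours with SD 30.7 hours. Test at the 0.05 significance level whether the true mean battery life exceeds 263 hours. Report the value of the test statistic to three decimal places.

1.080

H0: μ = 263; H1: μ > 263 (one-sample t-test, right-tailed).
t = (x̄ − μ₀)/(s/√n) = (273 − 263)/(30.7/√11) = 1.080
df = n − 1 = 10
p-value = P(T ≥ 1.080) ≈ 0.1527
Since p ≈ 0.1527 > α = 0.05, fail to reject H0; the evidence is not statistically significant.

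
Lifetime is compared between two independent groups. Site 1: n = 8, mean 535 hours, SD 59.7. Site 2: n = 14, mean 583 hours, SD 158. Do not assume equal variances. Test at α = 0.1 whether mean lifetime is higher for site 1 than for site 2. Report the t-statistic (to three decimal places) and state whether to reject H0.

Let group 1 = site 1, group 2 = site 2. H0: μ_1 = μ_2; H1: μ_1 > μ_2 (Welch's two-sample t-test, right-tailed).
t = (x̄_1 − x̄_2)/√(s_1²/n_1 + s_2²/n_2) = (535 − 583)/√(59.7²/8 + 158²/14) = -1.017
Welch–Satterthwaite df ≈ 18.20
p-value = P(T ≥ -1.017) ≈ 0.839
Since p ≈ 0.839 > α = 0.1, fail to reject H0; the data do not provide sufficient evidence against H0.

t = -1.017; fail to reject H0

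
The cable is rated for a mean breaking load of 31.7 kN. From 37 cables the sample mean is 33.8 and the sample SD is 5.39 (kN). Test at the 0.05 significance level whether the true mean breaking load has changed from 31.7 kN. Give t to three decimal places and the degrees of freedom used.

t = 2.370, df = 36

H0: μ = 31.7; H1: μ ≠ 31.7 (one-sample t-test, two-sided).
t = (x̄ − μ₀)/(s/√n) = (33.8 − 31.7)/(5.39/√37) = 2.370
df = n − 1 = 36
Two-sided p-value ≈ 0.0233
Since p ≈ 0.0233 < α = 0.05, reject H0; the evidence is statistically significant.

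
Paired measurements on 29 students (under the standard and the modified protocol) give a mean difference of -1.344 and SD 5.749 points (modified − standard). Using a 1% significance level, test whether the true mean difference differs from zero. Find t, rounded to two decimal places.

H0: μ_d = 0; H1: μ_d ≠ 0 (paired t-test on the differences, two-sided).
t = d̄/(s_d/√n) = -1.344/(5.749/√29) = -1.26
df = n − 1 = 28
Two-sided p-value ≈ 0.2184
Since p ≈ 0.2184 > α = 0.01, fail to reject H0; the data do not provide sufficient evidence against H0.

-1.26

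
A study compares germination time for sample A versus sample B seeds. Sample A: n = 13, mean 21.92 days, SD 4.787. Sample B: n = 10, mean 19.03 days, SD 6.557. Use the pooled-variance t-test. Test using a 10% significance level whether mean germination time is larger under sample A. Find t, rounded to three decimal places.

Let group 1 = sample A, group 2 = sample B. H0: μ_1 = μ_2; H1: μ_1 > μ_2 (two-sample pooled-variance t-test, right-tailed).
s_p² = [(13−1)·4.787² + (10−1)·6.557²]/(13+10−2) = 31.5206
t = (21.92 − 19.03)/√[31.5206·(1/13 + 1/10)] = 1.224
df = n₁ + n₂ − 2 = 21
p-value = P(T ≥ 1.224) ≈ 0.117
Since p ≈ 0.117 > α = 0.1, fail to reject H0; the data do not provide sufficient evidence against H0.

1.224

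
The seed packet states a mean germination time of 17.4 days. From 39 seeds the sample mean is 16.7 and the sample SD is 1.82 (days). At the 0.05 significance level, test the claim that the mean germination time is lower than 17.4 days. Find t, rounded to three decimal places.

H0: μ = 17.4; H1: μ < 17.4 (one-sample t-test, left-tailed).
t = (x̄ − μ₀)/(s/√n) = (16.7 − 17.4)/(1.82/√39) = -2.402
df = n − 1 = 38
p-value = P(T ≤ -2.402) ≈ 0.0107
Since p ≈ 0.0107 < α = 0.05, reject H0; the data support H1.

-2.402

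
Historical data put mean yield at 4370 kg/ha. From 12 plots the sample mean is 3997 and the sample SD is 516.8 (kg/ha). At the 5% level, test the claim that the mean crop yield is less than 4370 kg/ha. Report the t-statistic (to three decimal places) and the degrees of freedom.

H0: μ = 4370; H1: μ < 4370 (one-sample t-test, left-tailed).
t = (x̄ − μ₀)/(s/√n) = (3997 − 4370)/(516.8/√12) = -2.500
df = n − 1 = 11
p-value = P(T ≤ -2.500) ≈ 0.015
Since p ≈ 0.015 < α = 0.05, reject H0; the evidence is statistically significant.

t = -2.500, df = 11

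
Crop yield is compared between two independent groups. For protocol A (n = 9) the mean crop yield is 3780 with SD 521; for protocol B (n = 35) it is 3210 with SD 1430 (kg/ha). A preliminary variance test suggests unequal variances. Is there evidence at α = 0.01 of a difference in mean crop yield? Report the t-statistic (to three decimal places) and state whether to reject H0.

t = 1.915; fail to reject H0

Let group 1 = protocol A, group 2 = protocol B. H0: μ_1 = μ_2; H1: μ_1 ≠ μ_2 (Welch's two-sample t-test, two-sided).
t = (x̄_1 − x̄_2)/√(s_1²/n_1 + s_2²/n_2) = (3780 − 3210)/√(521²/9 + 1430²/35) = 1.915
Welch–Satterthwaite df ≈ 36.65
Two-sided p-value ≈ 0.0633
Since p ≈ 0.0633 > α = 0.01, fail to reject H0; the evidence is not statistically significant.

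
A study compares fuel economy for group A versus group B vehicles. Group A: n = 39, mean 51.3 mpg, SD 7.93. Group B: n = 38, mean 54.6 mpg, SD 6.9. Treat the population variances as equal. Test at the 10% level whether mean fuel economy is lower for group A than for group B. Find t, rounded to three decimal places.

Let group 1 = group A, group 2 = group B. H0: μ_1 = μ_2; H1: μ_1 < μ_2 (two-sample pooled-variance t-test, left-tailed).
s_p² = [(39−1)·7.93² + (38−1)·6.9²]/(39+38−2) = 55.3493
t = (51.3 − 54.6)/√[55.3493·(1/39 + 1/38)] = -1.946
df = n₁ + n₂ − 2 = 75
p-value = P(T ≤ -1.946) ≈ 0.0277
Since p ≈ 0.0277 < α = 0.1, reject H0; the evidence is statistically significant.

-1.946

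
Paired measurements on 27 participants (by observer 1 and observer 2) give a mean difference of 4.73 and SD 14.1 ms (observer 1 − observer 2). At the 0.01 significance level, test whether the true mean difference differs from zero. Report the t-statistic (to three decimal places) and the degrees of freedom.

H0: μ_d = 0; H1: μ_d ≠ 0 (paired t-test on the differences, two-sided).
t = d̄/(s_d/√n) = 4.73/(14.1/√27) = 1.743
df = n − 1 = 26
Two-sided p-value ≈ 0.093
Since p ≈ 0.093 > α = 0.01, fail to reject H0; the evidence is not statistically significant.

t = 1.743, df = 26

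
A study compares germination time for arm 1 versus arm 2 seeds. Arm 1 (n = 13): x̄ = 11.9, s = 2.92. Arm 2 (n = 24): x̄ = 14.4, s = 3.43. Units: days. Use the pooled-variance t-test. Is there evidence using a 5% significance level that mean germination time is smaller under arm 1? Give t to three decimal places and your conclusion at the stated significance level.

t = -2.224; reject H0

Let group 1 = arm 1, group 2 = arm 2. H0: μ_1 = μ_2; H1: μ_1 < μ_2 (two-sample pooled-variance t-test, left-tailed).
s_p² = [(13−1)·2.92² + (24−1)·3.43²]/(13+24−2) = 10.6546
t = (11.9 − 14.4)/√[10.6546·(1/13 + 1/24)] = -2.224
df = n₁ + n₂ − 2 = 35
p-value = P(T ≤ -2.224) ≈ 0.0163
Since p ≈ 0.0163 < α = 0.05, reject H0; the data support H1.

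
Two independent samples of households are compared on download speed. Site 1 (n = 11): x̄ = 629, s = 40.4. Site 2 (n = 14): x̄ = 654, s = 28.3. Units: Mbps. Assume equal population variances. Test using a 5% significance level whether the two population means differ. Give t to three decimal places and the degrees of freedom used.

Let group 1 = site 1, group 2 = site 2. H0: μ_1 = μ_2; H1: μ_1 ≠ μ_2 (two-sample pooled-variance t-test, two-sided).
s_p² = [(11−1)·40.4² + (14−1)·28.3²]/(11+14−2) = 1162.31
t = (629 − 654)/√[1162.31·(1/11 + 1/14)] = -1.820
df = n₁ + n₂ − 2 = 23
Two-sided p-value ≈ 0.082
Since p ≈ 0.082 > α = 0.05, fail to reject H0; the evidence is not statistically significant.

t = -1.820, df = 23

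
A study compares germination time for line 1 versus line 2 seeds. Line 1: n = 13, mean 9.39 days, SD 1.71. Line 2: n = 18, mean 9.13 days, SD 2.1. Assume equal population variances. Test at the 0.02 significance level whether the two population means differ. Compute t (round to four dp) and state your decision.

t = 0.3667; fail to reject H0

Let group 1 = line 1, group 2 = line 2. H0: μ_1 = μ_2; H1: μ_1 ≠ μ_2 (two-sample pooled-variance t-test, two-sided).
s_p² = [(13−1)·1.71² + (18−1)·2.1²]/(13+18−2) = 3.79514
t = (9.39 − 9.13)/√[3.79514·(1/13 + 1/18)] = 0.3667
df = n₁ + n₂ − 2 = 29
Two-sided p-value ≈ 0.717
Since p ≈ 0.717 > α = 0.02, fail to reject H0; the data do not provide sufficient evidence against H0.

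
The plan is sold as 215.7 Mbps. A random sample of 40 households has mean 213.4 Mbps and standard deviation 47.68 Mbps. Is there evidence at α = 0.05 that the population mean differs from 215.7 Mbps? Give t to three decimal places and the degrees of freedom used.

H0: μ = 215.7; H1: μ ≠ 215.7 (one-sample t-test, two-sided).
t = (x̄ − μ₀)/(s/√n) = (213.4 − 215.7)/(47.68/√40) = -0.305
df = n − 1 = 39
Two-sided p-value ≈ 0.7619
Since p ≈ 0.7619 > α = 0.05, fail to reject H0; the evidence is not statistically significant.

t = -0.305, df = 39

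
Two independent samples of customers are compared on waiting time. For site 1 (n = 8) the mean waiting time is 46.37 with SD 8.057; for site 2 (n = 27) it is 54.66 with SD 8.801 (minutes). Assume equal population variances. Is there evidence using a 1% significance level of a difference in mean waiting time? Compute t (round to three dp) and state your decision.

t = -2.381; fail to reject H0

Let group 1 = site 1, group 2 = site 2. H0: μ_1 = μ_2; H1: μ_1 ≠ μ_2 (two-sample pooled-variance t-test, two-sided).
s_p² = [(8−1)·8.057² + (27−1)·8.801²]/(8+27−2) = 74.7971
t = (46.37 − 54.66)/√[74.7971·(1/8 + 1/27)] = -2.381
df = n₁ + n₂ − 2 = 33
Two-sided p-value ≈ 0.0232
Since p ≈ 0.0232 > α = 0.01, fail to reject H0; the data do not provide sufficient evidence against H0.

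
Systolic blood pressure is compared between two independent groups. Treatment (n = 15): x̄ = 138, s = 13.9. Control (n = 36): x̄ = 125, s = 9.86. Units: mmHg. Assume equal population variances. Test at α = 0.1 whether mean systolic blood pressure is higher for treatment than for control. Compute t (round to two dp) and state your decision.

Let group 1 = treatment, group 2 = control. H0: μ_1 = μ_2; H1: μ_1 > μ_2 (two-sample pooled-variance t-test, right-tailed).
s_p² = [(15−1)·13.9² + (36−1)·9.86²]/(15+36−2) = 124.645
t = (138 − 125)/√[124.645·(1/15 + 1/36)] = 3.79
df = n₁ + n₂ − 2 = 49
p-value = P(T ≥ 3.79) ≈ 0.0002
Since p ≈ 0.0002 < α = 0.1, reject H0; the evidence is statistically significant.

t = 3.79; reject H0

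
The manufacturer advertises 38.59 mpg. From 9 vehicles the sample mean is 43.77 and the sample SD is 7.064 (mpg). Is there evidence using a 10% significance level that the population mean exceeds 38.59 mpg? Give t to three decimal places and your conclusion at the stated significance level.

t = 2.200; reject H0

H0: μ = 38.59; H1: μ > 38.59 (one-sample t-test, right-tailed).
t = (x̄ − μ₀)/(s/√n) = (43.77 − 38.59)/(7.064/√9) = 2.200
df = n − 1 = 8
p-value = P(T ≥ 2.200) ≈ 0.0295
Since p ≈ 0.0295 < α = 0.1, reject H0; the data support H1.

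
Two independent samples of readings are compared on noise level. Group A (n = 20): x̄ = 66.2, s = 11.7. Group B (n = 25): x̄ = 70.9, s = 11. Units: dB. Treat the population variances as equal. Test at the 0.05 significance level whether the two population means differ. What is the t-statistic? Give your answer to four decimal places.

-1.3846

Let group 1 = group A, group 2 = group B. H0: μ_1 = μ_2; H1: μ_1 ≠ μ_2 (two-sample pooled-variance t-test, two-sided).
s_p² = [(20−1)·11.7² + (25−1)·11²]/(20+25−2) = 128.021
t = (66.2 − 70.9)/√[128.021·(1/20 + 1/25)] = -1.3846
df = n₁ + n₂ − 2 = 43
Two-sided p-value ≈ 0.1733
Since p ≈ 0.1733 > α = 0.05, fail to reject H0; the data do not provide sufficient evidence against H0.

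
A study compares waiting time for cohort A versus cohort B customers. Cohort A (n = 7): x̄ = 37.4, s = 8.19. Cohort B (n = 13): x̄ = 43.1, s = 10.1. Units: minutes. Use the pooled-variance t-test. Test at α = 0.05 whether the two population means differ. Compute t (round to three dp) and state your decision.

Let group 1 = cohort A, group 2 = cohort B. H0: μ_1 = μ_2; H1: μ_1 ≠ μ_2 (two-sample pooled-variance t-test, two-sided).
s_p² = [(7−1)·8.19² + (13−1)·10.1²]/(7+13−2) = 90.3654
t = (37.4 − 43.1)/√[90.3654·(1/7 + 1/13)] = -1.279
df = n₁ + n₂ − 2 = 18
Two-sided p-value ≈ 0.2171
Since p ≈ 0.2171 > α = 0.05, fail to reject H0; the evidence is not statistically significant.

t = -1.279; fail to reject H0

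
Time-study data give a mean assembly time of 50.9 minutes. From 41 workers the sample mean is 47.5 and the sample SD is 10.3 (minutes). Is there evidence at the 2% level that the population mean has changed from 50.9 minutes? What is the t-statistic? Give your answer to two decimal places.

-2.11

H0: μ = 50.9; H1: μ ≠ 50.9 (one-sample t-test, two-sided).
t = (x̄ − μ₀)/(s/√n) = (47.5 − 50.9)/(10.3/√41) = -2.11
df = n − 1 = 40
Two-sided p-value ≈ 0.041
Since p ≈ 0.041 > α = 0.02, fail to reject H0; the data do not provide sufficient evidence against H0.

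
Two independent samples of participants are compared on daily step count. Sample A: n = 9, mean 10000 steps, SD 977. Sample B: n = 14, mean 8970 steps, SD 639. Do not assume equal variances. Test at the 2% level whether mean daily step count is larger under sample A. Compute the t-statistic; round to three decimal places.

2.801

Let group 1 = sample A, group 2 = sample B. H0: μ_1 = μ_2; H1: μ_1 > μ_2 (Welch's two-sample t-test, right-tailed).
t = (x̄_1 − x̄_2)/√(s_1²/n_1 + s_2²/n_2) = (10000 − 8970)/√(977²/9 + 639²/14) = 2.801
Welch–Satterthwaite df ≈ 12.43
p-value = P(T ≥ 2.801) ≈ 0.008
Since p ≈ 0.008 < α = 0.02, reject H0; the data support H1.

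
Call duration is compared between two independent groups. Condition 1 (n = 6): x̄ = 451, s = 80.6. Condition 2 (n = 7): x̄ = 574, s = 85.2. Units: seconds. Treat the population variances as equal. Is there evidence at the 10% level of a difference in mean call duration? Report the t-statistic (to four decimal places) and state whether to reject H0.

t = -2.6592; reject H0

Let group 1 = condition 1, group 2 = condition 2. H0: μ_1 = μ_2; H1: μ_1 ≠ μ_2 (two-sample pooled-variance t-test, two-sided).
s_p² = [(6−1)·80.6² + (7−1)·85.2²]/(6+7−2) = 6912.37
t = (451 − 574)/√[6912.37·(1/6 + 1/7)] = -2.6592
df = n₁ + n₂ − 2 = 11
Two-sided p-value ≈ 0.022
Since p ≈ 0.022 < α = 0.1, reject H0; the evidence is statistically significant.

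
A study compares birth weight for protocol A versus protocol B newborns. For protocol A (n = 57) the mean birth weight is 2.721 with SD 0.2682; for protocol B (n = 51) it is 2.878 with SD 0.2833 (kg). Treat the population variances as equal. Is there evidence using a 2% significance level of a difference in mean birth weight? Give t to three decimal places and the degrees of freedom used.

t = -2.957, df = 106

Let group 1 = protocol A, group 2 = protocol B. H0: μ_1 = μ_2; H1: μ_1 ≠ μ_2 (two-sample pooled-variance t-test, two-sided).
s_p² = [(57−1)·0.2682² + (51−1)·0.2833²]/(57+51−2) = 0.0758594
t = (2.721 − 2.878)/√[0.0758594·(1/57 + 1/51)] = -2.957
df = n₁ + n₂ − 2 = 106
Two-sided p-value ≈ 0.0038
Since p ≈ 0.0038 < α = 0.02, reject H0; the evidence is statistically significant.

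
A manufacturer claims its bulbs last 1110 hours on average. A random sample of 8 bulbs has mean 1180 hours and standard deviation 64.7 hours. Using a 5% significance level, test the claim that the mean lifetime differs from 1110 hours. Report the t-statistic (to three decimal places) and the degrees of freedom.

H0: μ = 1110; H1: μ ≠ 1110 (one-sample t-test, two-sided).
t = (x̄ − μ₀)/(s/√n) = (1180 − 1110)/(64.7/√8) = 3.060
df = n − 1 = 7
Two-sided p-value ≈ 0.0183
Since p ≈ 0.0183 < α = 0.05, reject H0; the data support H1.

t = 3.060, df = 7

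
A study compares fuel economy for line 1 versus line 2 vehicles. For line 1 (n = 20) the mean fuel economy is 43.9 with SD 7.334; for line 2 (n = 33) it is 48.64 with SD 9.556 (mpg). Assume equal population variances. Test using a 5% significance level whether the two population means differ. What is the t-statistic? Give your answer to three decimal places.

-1.902

Let group 1 = line 1, group 2 = line 2. H0: μ_1 = μ_2; H1: μ_1 ≠ μ_2 (two-sample pooled-variance t-test, two-sided).
s_p² = [(20−1)·7.334² + (33−1)·9.556²]/(20+33−2) = 77.3355
t = (43.9 − 48.64)/√[77.3355·(1/20 + 1/33)] = -1.902
df = n₁ + n₂ − 2 = 51
Two-sided p-value ≈ 0.0628
Since p ≈ 0.0628 > α = 0.05, fail to reject H0; the data do not provide sufficient evidence against H0.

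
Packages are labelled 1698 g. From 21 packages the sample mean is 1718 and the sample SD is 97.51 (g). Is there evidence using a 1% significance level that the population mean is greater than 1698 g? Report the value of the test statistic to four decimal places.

0.9399

H0: μ = 1698; H1: μ > 1698 (one-sample t-test, right-tailed).
t = (x̄ − μ₀)/(s/√n) = (1718 − 1698)/(97.51/√21) = 0.9399
df = n − 1 = 20
p-value = P(T ≥ 0.9399) ≈ 0.1792
Since p ≈ 0.1792 > α = 0.01, fail to reject H0; the evidence is not statistically significant.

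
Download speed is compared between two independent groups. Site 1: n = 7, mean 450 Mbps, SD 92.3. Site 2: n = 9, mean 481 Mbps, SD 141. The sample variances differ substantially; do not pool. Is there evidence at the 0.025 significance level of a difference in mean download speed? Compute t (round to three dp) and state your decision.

t = -0.530; fail to reject H0

Let group 1 = site 1, group 2 = site 2. H0: μ_1 = μ_2; H1: μ_1 ≠ μ_2 (Welch's two-sample t-test, two-sided).
t = (x̄_1 − x̄_2)/√(s_1²/n_1 + s_2²/n_2) = (450 − 481)/√(92.3²/7 + 141²/9) = -0.530
Welch–Satterthwaite df ≈ 13.70
Two-sided p-value ≈ 0.6049
Since p ≈ 0.6049 > α = 0.025, fail to reject H0; the data do not provide sufficient evidence against H0.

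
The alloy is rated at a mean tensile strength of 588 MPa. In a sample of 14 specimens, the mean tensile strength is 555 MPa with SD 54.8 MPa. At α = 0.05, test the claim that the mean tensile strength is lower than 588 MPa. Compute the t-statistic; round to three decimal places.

H0: μ = 588; H1: μ < 588 (one-sample t-test, left-tailed).
t = (x̄ − μ₀)/(s/√n) = (555 − 588)/(54.8/√14) = -2.253
df = n − 1 = 13
p-value = P(T ≤ -2.253) ≈ 0.021
Since p ≈ 0.021 < α = 0.05, reject H0; the evidence is statistically significant.

-2.253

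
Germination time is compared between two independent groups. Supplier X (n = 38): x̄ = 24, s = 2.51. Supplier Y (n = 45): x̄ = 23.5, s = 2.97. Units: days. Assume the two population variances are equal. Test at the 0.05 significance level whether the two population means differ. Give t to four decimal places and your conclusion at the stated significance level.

t = 0.8195; fail to reject H0

Let group 1 = supplier X, group 2 = supplier Y. H0: μ_1 = μ_2; H1: μ_1 ≠ μ_2 (two-sample pooled-variance t-test, two-sided).
s_p² = [(38−1)·2.51² + (45−1)·2.97²]/(38+45−2) = 7.66942
t = (24 − 23.5)/√[7.66942·(1/38 + 1/45)] = 0.8195
df = n₁ + n₂ − 2 = 81
Two-sided p-value ≈ 0.4149
Since p ≈ 0.4149 > α = 0.05, fail to reject H0; the evidence is not statistically significant.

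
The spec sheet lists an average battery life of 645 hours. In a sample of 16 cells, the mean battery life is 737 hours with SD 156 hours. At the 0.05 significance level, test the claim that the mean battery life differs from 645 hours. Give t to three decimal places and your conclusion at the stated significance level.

H0: μ = 645; H1: μ ≠ 645 (one-sample t-test, two-sided).
t = (x̄ − μ₀)/(s/√n) = (737 − 645)/(156/√16) = 2.359
df = n − 1 = 15
Two-sided p-value ≈ 0.0323
Since p ≈ 0.0323 < α = 0.05, reject H0; the evidence is statistically significant.

t = 2.359; reject H0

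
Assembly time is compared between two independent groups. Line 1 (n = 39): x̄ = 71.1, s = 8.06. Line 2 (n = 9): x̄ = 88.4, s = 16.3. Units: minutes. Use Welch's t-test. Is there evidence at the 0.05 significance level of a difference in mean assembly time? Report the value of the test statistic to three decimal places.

Let group 1 = line 1, group 2 = line 2. H0: μ_1 = μ_2; H1: μ_1 ≠ μ_2 (Welch's two-sample t-test, two-sided).
t = (x̄_1 − x̄_2)/√(s_1²/n_1 + s_2²/n_2) = (71.1 − 88.4)/√(8.06²/39 + 16.3²/9) = -3.098
Welch–Satterthwaite df ≈ 8.92
Two-sided p-value ≈ 0.013
Since p ≈ 0.013 < α = 0.05, reject H0; the evidence is statistically significant.

-3.098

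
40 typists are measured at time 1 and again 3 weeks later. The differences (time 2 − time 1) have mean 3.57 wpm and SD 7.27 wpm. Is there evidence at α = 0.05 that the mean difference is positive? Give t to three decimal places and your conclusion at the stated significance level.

t = 3.106; reject H0

H0: μ_d = 0; H1: μ_d > 0 (paired t-test on the differences, right-tailed).
t = d̄/(s_d/√n) = 3.57/(7.27/√40) = 3.106
df = n − 1 = 39
p-value = P(T ≥ 3.106) ≈ 0.002
Since p ≈ 0.002 < α = 0.05, reject H0; the data support H1.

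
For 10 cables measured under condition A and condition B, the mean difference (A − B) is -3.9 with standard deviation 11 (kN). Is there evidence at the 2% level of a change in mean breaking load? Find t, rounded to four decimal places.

H0: μ_d = 0; H1: μ_d ≠ 0 (paired t-test on the differences, two-sided).
t = d̄/(s_d/√n) = -3.9/(11/√10) = -1.1212
df = n − 1 = 9
Two-sided p-value ≈ 0.2912
Since p ≈ 0.2912 > α = 0.02, fail to reject H0; the data do not provide sufficient evidence against H0.

-1.1212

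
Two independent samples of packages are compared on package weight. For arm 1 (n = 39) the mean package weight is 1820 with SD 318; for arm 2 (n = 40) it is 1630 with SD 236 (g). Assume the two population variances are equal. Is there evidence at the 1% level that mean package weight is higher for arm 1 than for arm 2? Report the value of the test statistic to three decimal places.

3.021

Let group 1 = arm 1, group 2 = arm 2. H0: μ_1 = μ_2; H1: μ_1 > μ_2 (two-sample pooled-variance t-test, right-tailed).
s_p² = [(39−1)·318² + (40−1)·236²]/(39+40−2) = 78115
t = (1820 − 1630)/√[78115·(1/39 + 1/40)] = 3.021
df = n₁ + n₂ − 2 = 77
p-value = P(T ≥ 3.021) ≈ 0.0017
Since p ≈ 0.0017 < α = 0.01, reject H0; the evidence is statistically significant.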